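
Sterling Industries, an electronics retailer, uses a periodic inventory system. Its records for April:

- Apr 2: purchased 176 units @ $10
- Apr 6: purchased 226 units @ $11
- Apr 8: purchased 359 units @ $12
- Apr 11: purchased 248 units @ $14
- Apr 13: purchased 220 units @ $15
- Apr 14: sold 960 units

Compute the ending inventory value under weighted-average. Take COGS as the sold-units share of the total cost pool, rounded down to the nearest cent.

Ending inventory = $3,354.52

Apr 14, sell 960: 960/1229 × $15,326.00 → $11,971.48
Ending inventory (cost pool remaining) = $3,354.52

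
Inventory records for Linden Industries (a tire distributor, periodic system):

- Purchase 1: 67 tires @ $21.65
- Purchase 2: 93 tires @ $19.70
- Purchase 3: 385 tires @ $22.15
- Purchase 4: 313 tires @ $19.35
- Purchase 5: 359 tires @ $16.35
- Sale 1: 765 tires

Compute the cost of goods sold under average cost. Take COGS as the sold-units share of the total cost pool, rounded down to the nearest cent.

Sale 1, sell 765: 765/1217 × $23,736.60 → $14,920.70
Ending inventory (cost pool remaining) = $8,815.90

COGS = $14,920.70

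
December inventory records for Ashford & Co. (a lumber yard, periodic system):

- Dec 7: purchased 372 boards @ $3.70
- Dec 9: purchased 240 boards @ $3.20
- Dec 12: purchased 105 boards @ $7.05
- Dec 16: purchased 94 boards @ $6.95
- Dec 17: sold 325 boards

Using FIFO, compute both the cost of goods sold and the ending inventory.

Dec 17, 325 sold [FIFO — oldest first]: 325 @ $3.70 = $1,202.50
Ending inventory: 47 @ $3.70 + 240 @ $3.20 + 105 @ $7.05 + 94 @ $6.95 = $2,335.45
Check: goods available $3,537.95 = COGS $1,202.50 + ending $2,335.45

COGS = $1,202.50; ending inventory = $2,335.45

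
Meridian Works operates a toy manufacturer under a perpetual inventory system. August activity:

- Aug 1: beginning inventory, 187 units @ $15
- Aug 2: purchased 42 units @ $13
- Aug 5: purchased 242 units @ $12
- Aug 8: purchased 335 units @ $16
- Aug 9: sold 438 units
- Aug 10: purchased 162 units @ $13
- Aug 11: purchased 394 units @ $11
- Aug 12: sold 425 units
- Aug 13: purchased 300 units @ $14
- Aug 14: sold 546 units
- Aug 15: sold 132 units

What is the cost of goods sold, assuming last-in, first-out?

Aug 9, 438 sold [LIFO — newest first]: 335 @ $16 + 103 @ $12 = $6,596
Aug 12, 425 sold [LIFO — newest first]: 394 @ $11 + 31 @ $13 = $4,737
Aug 14, 546 sold [LIFO — newest first]: 300 @ $14 + 131 @ $13 + 115 @ $12 = $7,283
Aug 15, 132 sold [LIFO — newest first]: 24 @ $12 + 42 @ $13 + 66 @ $15 = $1,824
Total COGS = $6,596 + $4,737 + $7,283 + $1,824 = $20,440
Ending inventory: 121 @ $15 = $1,815

COGS = $20,440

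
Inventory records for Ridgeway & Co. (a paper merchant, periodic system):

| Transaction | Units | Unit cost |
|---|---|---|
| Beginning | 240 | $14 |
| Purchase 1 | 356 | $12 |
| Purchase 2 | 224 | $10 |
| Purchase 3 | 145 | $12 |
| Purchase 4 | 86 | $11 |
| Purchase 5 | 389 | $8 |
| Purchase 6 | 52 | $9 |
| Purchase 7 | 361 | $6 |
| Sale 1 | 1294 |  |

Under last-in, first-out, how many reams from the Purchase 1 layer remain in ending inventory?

Sale 1 (1294) [LIFO — newest first]: 361 @ $6 + 52 @ $9 + 389 @ $8 + 86 @ $11 + 145 @ $12 + 224 @ $10 + 37 @ $12 = $11,116
Ending inventory: 240 @ $14 + 319 @ $12 = $7,188

319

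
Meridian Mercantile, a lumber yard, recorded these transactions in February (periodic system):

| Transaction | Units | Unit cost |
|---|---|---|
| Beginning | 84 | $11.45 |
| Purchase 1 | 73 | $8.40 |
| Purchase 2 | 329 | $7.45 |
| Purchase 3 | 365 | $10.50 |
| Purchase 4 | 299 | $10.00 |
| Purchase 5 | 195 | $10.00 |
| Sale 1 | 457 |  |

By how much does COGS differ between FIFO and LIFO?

$760.00

FIFO COGS: 84 @ $11.45 + 73 @ $8.40 + 300 @ $7.45 = $3,810.00
LIFO COGS: 195 @ $10.00 + 262 @ $10.00 = $4,570.00
Difference = |$3,810.00 − $4,570.00| = $760.00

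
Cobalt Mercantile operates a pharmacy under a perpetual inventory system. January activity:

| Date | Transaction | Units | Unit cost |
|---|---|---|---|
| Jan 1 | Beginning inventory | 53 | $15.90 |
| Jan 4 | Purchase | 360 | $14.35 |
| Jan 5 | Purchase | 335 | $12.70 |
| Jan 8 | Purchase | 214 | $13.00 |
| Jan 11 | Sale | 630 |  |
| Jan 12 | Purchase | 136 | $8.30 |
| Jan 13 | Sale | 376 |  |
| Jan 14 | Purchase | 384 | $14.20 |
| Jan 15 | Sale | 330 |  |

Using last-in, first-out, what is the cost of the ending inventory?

Ending inventory = $2,169.15

Jan 11, 630 sold [LIFO — newest first]: 214 @ $13.00 + 335 @ $12.70 + 81 @ $14.35 = $8,198.85
Jan 13, 376 sold [LIFO — newest first]: 136 @ $8.30 + 240 @ $14.35 = $4,572.80
Jan 15, 330 sold [LIFO — newest first]: 330 @ $14.20 = $4,686.00
Total COGS = $8,198.85 + $4,572.80 + $4,686.00 = $17,457.65
Ending inventory: 53 @ $15.90 + 39 @ $14.35 + 54 @ $14.20 = $2,169.15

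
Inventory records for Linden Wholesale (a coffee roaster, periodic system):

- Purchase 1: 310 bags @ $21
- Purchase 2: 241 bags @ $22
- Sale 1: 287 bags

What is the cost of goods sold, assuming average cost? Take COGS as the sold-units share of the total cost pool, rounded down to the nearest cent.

COGS = $6,152.52

Sale 1, sell 287: 287/551 × $11,812.00 → $6,152.52
Ending inventory (cost pool remaining) = $5,659.48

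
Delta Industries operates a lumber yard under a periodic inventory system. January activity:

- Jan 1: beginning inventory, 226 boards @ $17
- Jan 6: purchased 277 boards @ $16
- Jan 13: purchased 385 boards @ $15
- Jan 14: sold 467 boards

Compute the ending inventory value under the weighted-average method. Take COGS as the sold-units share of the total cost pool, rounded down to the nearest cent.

Jan 14, sell 467: 467/888 × $14,049.00 → $7,388.38
Ending inventory (cost pool remaining) = $6,660.62

Ending inventory = $6,660.62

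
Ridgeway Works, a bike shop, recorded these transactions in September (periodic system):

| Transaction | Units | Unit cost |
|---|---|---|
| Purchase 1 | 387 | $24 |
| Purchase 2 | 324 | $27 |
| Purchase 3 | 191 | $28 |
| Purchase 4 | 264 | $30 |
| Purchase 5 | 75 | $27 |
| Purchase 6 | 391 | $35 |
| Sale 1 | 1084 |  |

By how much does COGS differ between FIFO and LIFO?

FIFO COGS: 387 @ $24 + 324 @ $27 + 191 @ $28 + 182 @ $30 = $28,844
LIFO COGS: 391 @ $35 + 75 @ $27 + 264 @ $30 + 191 @ $28 + 163 @ $27 = $33,379
Difference = |$28,844 − $33,379| = $4,535

$4,535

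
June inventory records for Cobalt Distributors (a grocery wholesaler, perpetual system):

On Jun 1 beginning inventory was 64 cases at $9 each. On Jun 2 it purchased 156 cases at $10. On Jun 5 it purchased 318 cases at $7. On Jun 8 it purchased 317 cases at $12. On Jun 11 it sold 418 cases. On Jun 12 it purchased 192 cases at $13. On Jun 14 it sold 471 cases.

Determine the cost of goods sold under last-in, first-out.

Jun 11, 418 sold [LIFO — newest first]: 317 @ $12 + 101 @ $7 = $4,511
Jun 14, 471 sold [LIFO — newest first]: 192 @ $13 + 217 @ $7 + 62 @ $10 = $4,635
Total COGS = $4,511 + $4,635 = $9,146
Ending inventory: 64 @ $9 + 94 @ $10 = $1,516
Check: goods available $10,662 = COGS $9,146 + ending $1,516

COGS = $9,146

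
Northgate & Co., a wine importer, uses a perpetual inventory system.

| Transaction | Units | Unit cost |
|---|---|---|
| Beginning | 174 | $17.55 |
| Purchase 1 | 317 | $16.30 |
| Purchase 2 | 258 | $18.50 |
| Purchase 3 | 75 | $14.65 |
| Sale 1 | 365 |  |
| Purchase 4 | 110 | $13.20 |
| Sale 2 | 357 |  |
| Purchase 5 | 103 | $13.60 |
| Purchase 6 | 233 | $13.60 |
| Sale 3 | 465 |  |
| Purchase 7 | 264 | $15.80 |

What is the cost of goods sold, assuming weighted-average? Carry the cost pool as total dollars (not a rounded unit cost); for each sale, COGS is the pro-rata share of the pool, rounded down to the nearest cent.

COGS = $18,897.10

After Beginning: 174 on hand, pool $3,053.70 (≈ $17.5500 each)
After Purchase 1: 491 on hand, pool $8,220.80 (≈ $16.7430 each)
After Purchase 2: 749 on hand, pool $12,993.80 (≈ $17.3482 each)
After Purchase 3: 824 on hand, pool $14,092.55 (≈ $17.1026 each)
Sale 1, sell 365: 365/824 × $14,092.55 → $6,242.45
After Purchase 4: 569 on hand, pool $9,302.10 (≈ $16.3482 each)
Sale 2, sell 357: 357/569 × $9,302.10 → $5,836.29
After Purchase 5: 315 on hand, pool $4,866.61 (≈ $15.4496 each)
After Purchase 6: 548 on hand, pool $8,035.41 (≈ $14.6632 each)
Sale 3, sell 465: 465/548 × $8,035.41 → $6,818.36
After Purchase 7: 347 on hand, pool $5,388.25 (≈ $15.5281 each)
Total COGS = $6,242.45 + $5,836.29 + $6,818.36 = $18,897.10
Ending inventory (cost pool remaining) = $5,388.25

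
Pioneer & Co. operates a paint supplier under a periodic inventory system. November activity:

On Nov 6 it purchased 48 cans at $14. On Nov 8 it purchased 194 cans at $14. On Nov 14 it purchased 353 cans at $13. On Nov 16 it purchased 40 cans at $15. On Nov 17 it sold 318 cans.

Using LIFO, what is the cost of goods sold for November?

COGS = $4,214

Nov 17, 318 sold [LIFO — newest first]: 40 @ $15 + 278 @ $13 = $4,214
Ending inventory: 48 @ $14 + 194 @ $14 + 75 @ $13 = $4,363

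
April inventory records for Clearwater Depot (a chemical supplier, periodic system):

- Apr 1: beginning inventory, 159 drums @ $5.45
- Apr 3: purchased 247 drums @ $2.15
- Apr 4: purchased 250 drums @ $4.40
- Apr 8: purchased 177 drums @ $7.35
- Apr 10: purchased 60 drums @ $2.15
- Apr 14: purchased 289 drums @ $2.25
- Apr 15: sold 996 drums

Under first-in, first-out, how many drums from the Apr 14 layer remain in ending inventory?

Apr 15, 996 sold [FIFO — oldest first]: 159 @ $5.45 + 247 @ $2.15 + 250 @ $4.40 + 177 @ $7.35 + 60 @ $2.15 + 103 @ $2.25 = $4,159.30
Ending inventory: 186 @ $2.25 = $418.50

186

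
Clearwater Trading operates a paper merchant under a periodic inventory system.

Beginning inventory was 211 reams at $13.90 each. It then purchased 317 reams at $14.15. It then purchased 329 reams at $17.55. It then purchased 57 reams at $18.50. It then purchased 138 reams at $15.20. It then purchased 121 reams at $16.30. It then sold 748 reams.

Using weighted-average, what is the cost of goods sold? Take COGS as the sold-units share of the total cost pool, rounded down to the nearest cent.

COGS = $11,680.27

Sale 1, sell 748: 748/1173 × $18,316.80 → $11,680.27
Ending inventory (cost pool remaining) = $6,636.53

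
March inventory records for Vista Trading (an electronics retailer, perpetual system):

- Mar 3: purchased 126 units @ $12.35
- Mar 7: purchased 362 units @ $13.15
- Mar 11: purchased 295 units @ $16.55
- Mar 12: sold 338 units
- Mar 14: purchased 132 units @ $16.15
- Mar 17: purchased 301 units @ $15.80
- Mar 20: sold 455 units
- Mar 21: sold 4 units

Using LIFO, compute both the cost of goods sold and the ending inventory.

COGS = $12,677.20; ending inventory = $5,409.05

Mar 12, 338 sold [LIFO — newest first]: 295 @ $16.55 + 43 @ $13.15 = $5,447.70
Mar 20, 455 sold [LIFO — newest first]: 301 @ $15.80 + 132 @ $16.15 + 22 @ $13.15 = $7,176.90
Mar 21, 4 sold [LIFO — newest first]: 4 @ $13.15 = $52.60
Total COGS = $5,447.70 + $7,176.90 + $52.60 = $12,677.20
Ending inventory: 126 @ $12.35 + 293 @ $13.15 = $5,409.05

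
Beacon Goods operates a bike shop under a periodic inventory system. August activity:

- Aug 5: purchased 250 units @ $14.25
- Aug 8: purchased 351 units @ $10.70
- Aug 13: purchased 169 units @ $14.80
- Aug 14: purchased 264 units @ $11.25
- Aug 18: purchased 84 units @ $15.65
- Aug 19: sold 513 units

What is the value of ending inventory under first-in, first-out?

Aug 19, 513 sold [FIFO — oldest first]: 250 @ $14.25 + 263 @ $10.70 = $6,376.60
Ending inventory: 88 @ $10.70 + 169 @ $14.80 + 264 @ $11.25 + 84 @ $15.65 = $7,727.40

Ending inventory = $7,727.40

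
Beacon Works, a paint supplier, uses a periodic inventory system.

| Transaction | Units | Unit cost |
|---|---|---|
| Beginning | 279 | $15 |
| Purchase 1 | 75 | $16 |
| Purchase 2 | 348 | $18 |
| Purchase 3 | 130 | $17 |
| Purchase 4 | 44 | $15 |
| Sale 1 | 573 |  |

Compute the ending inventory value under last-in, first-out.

Sale 1 (573) [LIFO — newest first]: 44 @ $15 + 130 @ $17 + 348 @ $18 + 51 @ $16 = $9,950
Ending inventory: 279 @ $15 + 24 @ $16 = $4,569

Ending inventory = $4,569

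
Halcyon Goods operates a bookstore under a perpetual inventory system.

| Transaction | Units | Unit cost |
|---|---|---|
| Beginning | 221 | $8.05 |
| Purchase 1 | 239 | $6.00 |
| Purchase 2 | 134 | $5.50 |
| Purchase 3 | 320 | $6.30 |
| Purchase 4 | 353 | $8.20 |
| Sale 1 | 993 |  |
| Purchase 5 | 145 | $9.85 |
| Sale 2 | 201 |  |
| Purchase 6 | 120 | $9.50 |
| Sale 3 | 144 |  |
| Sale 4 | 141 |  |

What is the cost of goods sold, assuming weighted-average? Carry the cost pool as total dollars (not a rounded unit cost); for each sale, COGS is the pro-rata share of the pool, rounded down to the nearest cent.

COGS = $10,977.28

After Beginning: 221 on hand, pool $1,779.05 (≈ $8.0500 each)
After Purchase 1: 460 on hand, pool $3,213.05 (≈ $6.9849 each)
After Purchase 2: 594 on hand, pool $3,950.05 (≈ $6.6499 each)
After Purchase 3: 914 on hand, pool $5,966.05 (≈ $6.5274 each)
After Purchase 4: 1267 on hand, pool $8,860.65 (≈ $6.9934 each)
Sale 1, sell 993: 993/1267 × $8,860.65 → $6,944.45
After Purchase 5: 419 on hand, pool $3,344.45 (≈ $7.9820 each)
Sale 2, sell 201: 201/419 × $3,344.45 → $1,604.37
After Purchase 6: 338 on hand, pool $2,880.08 (≈ $8.5209 each)
Sale 3, sell 144: 144/338 × $2,880.08 → $1,227.01
Sale 4, sell 141: 141/194 × $1,653.07 → $1,201.45
Total COGS = $6,944.45 + $1,604.37 + $1,227.01 + $1,201.45 = $10,977.28
Ending inventory (cost pool remaining) = $451.62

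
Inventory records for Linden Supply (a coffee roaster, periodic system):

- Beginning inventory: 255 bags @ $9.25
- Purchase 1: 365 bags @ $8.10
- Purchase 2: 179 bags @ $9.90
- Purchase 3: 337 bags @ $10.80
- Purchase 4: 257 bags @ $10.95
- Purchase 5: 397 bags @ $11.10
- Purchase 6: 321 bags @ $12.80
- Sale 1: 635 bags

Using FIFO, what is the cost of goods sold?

Sale 1 (635) [FIFO — oldest first]: 255 @ $9.25 + 365 @ $8.10 + 15 @ $9.90 = $5,463.75
Ending inventory: 164 @ $9.90 + 337 @ $10.80 + 257 @ $10.95 + 397 @ $11.10 + 321 @ $12.80 = $16,592.85
Check: goods available $22,056.60 = COGS $5,463.75 + ending $16,592.85

COGS = $5,463.75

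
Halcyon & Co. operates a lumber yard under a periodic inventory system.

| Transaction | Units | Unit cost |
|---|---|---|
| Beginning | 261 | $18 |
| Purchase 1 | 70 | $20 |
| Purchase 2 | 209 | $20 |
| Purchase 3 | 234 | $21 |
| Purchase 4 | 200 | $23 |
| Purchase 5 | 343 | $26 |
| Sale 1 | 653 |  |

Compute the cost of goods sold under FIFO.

Sale 1 (653) [FIFO — oldest first]: 261 @ $18 + 70 @ $20 + 209 @ $20 + 113 @ $21 = $12,651
Ending inventory: 121 @ $21 + 200 @ $23 + 343 @ $26 = $16,059

COGS = $12,651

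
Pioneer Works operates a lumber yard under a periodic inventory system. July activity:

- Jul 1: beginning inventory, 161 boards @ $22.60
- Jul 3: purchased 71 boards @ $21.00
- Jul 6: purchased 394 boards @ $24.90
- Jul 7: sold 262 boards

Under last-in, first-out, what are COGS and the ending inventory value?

COGS = $6,523.80; ending inventory = $8,416.40

Jul 7, 262 sold [LIFO — newest first]: 262 @ $24.90 = $6,523.80
Ending inventory: 161 @ $22.60 + 71 @ $21.00 + 132 @ $24.90 = $8,416.40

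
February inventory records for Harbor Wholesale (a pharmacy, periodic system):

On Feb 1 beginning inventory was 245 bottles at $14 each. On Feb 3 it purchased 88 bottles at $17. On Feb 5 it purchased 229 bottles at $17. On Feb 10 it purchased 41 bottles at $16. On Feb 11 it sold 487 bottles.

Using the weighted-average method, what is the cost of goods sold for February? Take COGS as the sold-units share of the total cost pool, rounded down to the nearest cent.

COGS = $7,652.28

Feb 11, sell 487: 487/603 × $9,475.00 → $7,652.28
Ending inventory (cost pool remaining) = $1,822.72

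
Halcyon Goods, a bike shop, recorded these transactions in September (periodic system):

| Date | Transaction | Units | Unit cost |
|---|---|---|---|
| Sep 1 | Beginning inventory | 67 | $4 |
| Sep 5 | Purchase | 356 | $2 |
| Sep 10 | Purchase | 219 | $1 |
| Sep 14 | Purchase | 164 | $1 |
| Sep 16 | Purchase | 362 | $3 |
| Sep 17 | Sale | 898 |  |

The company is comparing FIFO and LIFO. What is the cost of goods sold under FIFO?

FIFO COGS: 67 @ $4 + 356 @ $2 + 219 @ $1 + 164 @ $1 + 92 @ $3 = $1,639
LIFO COGS: 362 @ $3 + 164 @ $1 + 219 @ $1 + 153 @ $2 = $1,775

COGS = $1,639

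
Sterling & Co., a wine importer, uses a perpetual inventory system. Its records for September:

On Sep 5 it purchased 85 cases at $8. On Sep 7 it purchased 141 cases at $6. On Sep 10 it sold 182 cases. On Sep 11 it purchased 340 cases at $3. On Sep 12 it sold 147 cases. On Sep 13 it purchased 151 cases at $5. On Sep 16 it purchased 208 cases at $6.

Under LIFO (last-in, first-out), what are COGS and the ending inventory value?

Sep 10, 182 sold [LIFO — newest first]: 141 @ $6 + 41 @ $8 = $1,174
Sep 12, 147 sold [LIFO — newest first]: 147 @ $3 = $441
Total COGS = $1,174 + $441 = $1,615
Ending inventory: 44 @ $8 + 193 @ $3 + 151 @ $5 + 208 @ $6 = $2,934

COGS = $1,615; ending inventory = $2,934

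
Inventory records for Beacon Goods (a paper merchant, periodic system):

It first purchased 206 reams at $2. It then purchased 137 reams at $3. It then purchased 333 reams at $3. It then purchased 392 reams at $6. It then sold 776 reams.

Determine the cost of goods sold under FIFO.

Sale 1 (776) [FIFO — oldest first]: 206 @ $2 + 137 @ $3 + 333 @ $3 + 100 @ $6 = $2,422
Ending inventory: 292 @ $6 = $1,752

COGS = $2,422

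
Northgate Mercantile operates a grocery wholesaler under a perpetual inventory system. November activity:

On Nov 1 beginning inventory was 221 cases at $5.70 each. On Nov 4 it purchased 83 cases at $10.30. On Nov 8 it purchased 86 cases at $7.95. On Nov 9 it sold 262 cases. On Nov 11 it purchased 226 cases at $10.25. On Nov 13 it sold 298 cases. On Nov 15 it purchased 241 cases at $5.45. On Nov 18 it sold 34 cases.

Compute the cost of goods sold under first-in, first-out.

Nov 9, 262 sold [FIFO — oldest first]: 221 @ $5.70 + 41 @ $10.30 = $1,682.00
Nov 13, 298 sold [FIFO — oldest first]: 42 @ $10.30 + 86 @ $7.95 + 170 @ $10.25 = $2,858.80
Nov 18, 34 sold [FIFO — oldest first]: 34 @ $10.25 = $348.50
Total COGS = $1,682.00 + $2,858.80 + $348.50 = $4,889.30
Ending inventory: 22 @ $10.25 + 241 @ $5.45 = $1,538.95

COGS = $4,889.30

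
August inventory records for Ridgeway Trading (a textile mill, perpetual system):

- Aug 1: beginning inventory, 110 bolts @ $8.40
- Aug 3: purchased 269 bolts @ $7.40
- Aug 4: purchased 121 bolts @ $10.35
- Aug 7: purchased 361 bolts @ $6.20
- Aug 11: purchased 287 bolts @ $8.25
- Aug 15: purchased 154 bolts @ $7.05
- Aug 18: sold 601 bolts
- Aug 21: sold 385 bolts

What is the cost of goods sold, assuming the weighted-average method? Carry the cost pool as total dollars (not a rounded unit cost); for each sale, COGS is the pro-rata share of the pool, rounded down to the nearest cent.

After Aug 1: 110 on hand, pool $924.00 (≈ $8.4000 each)
After Aug 3: 379 on hand, pool $2,914.60 (≈ $7.6902 each)
After Aug 4: 500 on hand, pool $4,166.95 (≈ $8.3339 each)
After Aug 7: 861 on hand, pool $6,405.15 (≈ $7.4392 each)
After Aug 11: 1148 on hand, pool $8,772.90 (≈ $7.6419 each)
After Aug 15: 1302 on hand, pool $9,858.60 (≈ $7.5719 each)
Aug 18, sell 601: 601/1302 × $9,858.60 → $4,550.70
Aug 21, sell 385: 385/701 × $5,307.90 → $2,915.18
Total COGS = $4,550.70 + $2,915.18 = $7,465.88
Ending inventory (cost pool remaining) = $2,392.72

COGS = $7,465.88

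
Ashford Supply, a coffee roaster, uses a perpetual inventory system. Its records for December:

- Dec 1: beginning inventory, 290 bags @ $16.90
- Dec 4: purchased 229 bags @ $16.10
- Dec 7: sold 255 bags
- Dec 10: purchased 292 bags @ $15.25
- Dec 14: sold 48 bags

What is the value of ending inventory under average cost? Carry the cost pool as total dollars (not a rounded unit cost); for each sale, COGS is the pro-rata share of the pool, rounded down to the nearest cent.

Ending inventory = $8,059.86

After Dec 1: 290 on hand, pool $4,901.00 (≈ $16.9000 each)
After Dec 4: 519 on hand, pool $8,587.90 (≈ $16.5470 each)
Dec 7, sell 255: 255/519 × $8,587.90 → $4,219.48
After Dec 10: 556 on hand, pool $8,821.42 (≈ $15.8659 each)
Dec 14, sell 48: 48/556 × $8,821.42 → $761.56
Total COGS = $4,219.48 + $761.56 = $4,981.04
Ending inventory (cost pool remaining) = $8,059.86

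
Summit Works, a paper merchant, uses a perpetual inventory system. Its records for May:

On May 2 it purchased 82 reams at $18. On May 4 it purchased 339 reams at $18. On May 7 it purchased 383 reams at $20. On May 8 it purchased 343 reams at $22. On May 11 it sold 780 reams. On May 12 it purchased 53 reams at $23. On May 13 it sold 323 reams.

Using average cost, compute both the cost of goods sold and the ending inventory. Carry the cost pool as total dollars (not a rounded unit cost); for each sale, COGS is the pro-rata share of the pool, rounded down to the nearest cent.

After May 2: 82 on hand, pool $1,476.00 (≈ $18.0000 each)
After May 4: 421 on hand, pool $7,578.00 (≈ $18.0000 each)
After May 7: 804 on hand, pool $15,238.00 (≈ $18.9527 each)
After May 8: 1147 on hand, pool $22,784.00 (≈ $19.8640 each)
May 11, sell 780: 780/1147 × $22,784.00 → $15,493.91
After May 12: 420 on hand, pool $8,509.09 (≈ $20.2597 each)
May 13, sell 323: 323/420 × $8,509.09 → $6,543.89
Total COGS = $15,493.91 + $6,543.89 = $22,037.80
Ending inventory (cost pool remaining) = $1,965.20

COGS = $22,037.80; ending inventory = $1,965.20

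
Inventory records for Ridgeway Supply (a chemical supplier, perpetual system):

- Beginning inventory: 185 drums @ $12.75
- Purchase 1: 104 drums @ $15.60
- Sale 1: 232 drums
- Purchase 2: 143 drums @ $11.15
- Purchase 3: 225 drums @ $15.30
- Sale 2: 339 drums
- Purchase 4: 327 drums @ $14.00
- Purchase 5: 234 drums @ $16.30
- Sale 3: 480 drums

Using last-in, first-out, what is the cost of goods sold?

Sale 1 (232) [LIFO — newest first]: 104 @ $15.60 + 128 @ $12.75 = $3,254.40
Sale 2 (339) [LIFO — newest first]: 225 @ $15.30 + 114 @ $11.15 = $4,713.60
Sale 3 (480) [LIFO — newest first]: 234 @ $16.30 + 246 @ $14.00 = $7,258.20
Total COGS = $3,254.40 + $4,713.60 + $7,258.20 = $15,226.20
Ending inventory: 57 @ $12.75 + 29 @ $11.15 + 81 @ $14.00 = $2,184.10

COGS = $15,226.20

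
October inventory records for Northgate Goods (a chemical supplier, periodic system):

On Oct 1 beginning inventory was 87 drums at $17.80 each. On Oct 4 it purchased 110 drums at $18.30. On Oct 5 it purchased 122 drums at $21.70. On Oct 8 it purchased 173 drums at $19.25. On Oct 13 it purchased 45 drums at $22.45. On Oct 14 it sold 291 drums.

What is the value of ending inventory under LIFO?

Ending inventory = $4,624.90

Oct 14, 291 sold [LIFO — newest first]: 45 @ $22.45 + 173 @ $19.25 + 73 @ $21.70 = $5,924.60
Ending inventory: 87 @ $17.80 + 110 @ $18.30 + 49 @ $21.70 = $4,624.90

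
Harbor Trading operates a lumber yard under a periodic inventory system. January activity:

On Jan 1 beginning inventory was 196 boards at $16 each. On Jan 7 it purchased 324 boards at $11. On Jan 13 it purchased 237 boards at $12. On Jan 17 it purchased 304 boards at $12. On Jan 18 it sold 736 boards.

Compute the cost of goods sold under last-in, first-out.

COGS = $8,637

Jan 18, 736 sold [LIFO — newest first]: 304 @ $12 + 237 @ $12 + 195 @ $11 = $8,637
Ending inventory: 196 @ $16 + 129 @ $11 = $4,555
Check: goods available $13,192 = COGS $8,637 + ending $4,555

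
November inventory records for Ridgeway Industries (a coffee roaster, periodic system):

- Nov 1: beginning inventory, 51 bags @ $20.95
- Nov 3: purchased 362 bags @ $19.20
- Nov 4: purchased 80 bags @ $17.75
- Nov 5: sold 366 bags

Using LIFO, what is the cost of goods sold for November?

COGS = $6,911.20

Nov 5, 366 sold [LIFO — newest first]: 80 @ $17.75 + 286 @ $19.20 = $6,911.20
Ending inventory: 51 @ $20.95 + 76 @ $19.20 = $2,527.65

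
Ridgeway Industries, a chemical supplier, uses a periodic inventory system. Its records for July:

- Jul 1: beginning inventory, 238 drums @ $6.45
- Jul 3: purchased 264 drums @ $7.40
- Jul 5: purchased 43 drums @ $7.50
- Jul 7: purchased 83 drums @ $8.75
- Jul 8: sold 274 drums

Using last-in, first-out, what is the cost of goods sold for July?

Jul 8, 274 sold [LIFO — newest first]: 83 @ $8.75 + 43 @ $7.50 + 148 @ $7.40 = $2,143.95
Ending inventory: 238 @ $6.45 + 116 @ $7.40 = $2,393.50
Check: goods available $4,537.45 = COGS $2,143.95 + ending $2,393.50

COGS = $2,143.95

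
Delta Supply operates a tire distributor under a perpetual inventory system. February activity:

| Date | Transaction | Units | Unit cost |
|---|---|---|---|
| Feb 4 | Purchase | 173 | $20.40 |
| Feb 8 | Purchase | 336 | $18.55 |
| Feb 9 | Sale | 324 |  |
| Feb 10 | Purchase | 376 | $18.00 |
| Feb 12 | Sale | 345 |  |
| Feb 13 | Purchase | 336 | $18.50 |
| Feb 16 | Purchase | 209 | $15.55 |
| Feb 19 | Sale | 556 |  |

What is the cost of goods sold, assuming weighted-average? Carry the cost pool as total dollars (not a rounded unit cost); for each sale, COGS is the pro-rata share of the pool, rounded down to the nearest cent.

COGS = $22,376.01

After Feb 4: 173 on hand, pool $3,529.20 (≈ $20.4000 each)
After Feb 8: 509 on hand, pool $9,762.00 (≈ $19.1788 each)
Feb 9, sell 324: 324/509 × $9,762.00 → $6,213.92
After Feb 10: 561 on hand, pool $10,316.08 (≈ $18.3887 each)
Feb 12, sell 345: 345/561 × $10,316.08 → $6,344.11
After Feb 13: 552 on hand, pool $10,187.97 (≈ $18.4565 each)
After Feb 16: 761 on hand, pool $13,437.92 (≈ $17.6582 each)
Feb 19, sell 556: 556/761 × $13,437.92 → $9,817.98
Total COGS = $6,213.92 + $6,344.11 + $9,817.98 = $22,376.01
Ending inventory (cost pool remaining) = $3,619.94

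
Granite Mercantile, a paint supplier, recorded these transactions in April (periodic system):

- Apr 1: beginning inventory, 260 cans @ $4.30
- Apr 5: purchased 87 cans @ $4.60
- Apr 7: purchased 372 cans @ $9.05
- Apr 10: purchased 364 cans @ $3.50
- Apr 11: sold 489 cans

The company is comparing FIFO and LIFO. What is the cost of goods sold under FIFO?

FIFO COGS: 260 @ $4.30 + 87 @ $4.60 + 142 @ $9.05 = $2,803.30
LIFO COGS: 364 @ $3.50 + 125 @ $9.05 = $2,405.25

COGS = $2,803.30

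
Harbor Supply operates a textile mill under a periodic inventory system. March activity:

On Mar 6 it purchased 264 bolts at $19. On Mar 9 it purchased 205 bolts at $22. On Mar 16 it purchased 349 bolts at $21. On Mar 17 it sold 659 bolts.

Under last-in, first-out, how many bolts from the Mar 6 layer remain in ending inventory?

Mar 17, 659 sold [LIFO — newest first]: 349 @ $21 + 205 @ $22 + 105 @ $19 = $13,834
Ending inventory: 159 @ $19 = $3,021

159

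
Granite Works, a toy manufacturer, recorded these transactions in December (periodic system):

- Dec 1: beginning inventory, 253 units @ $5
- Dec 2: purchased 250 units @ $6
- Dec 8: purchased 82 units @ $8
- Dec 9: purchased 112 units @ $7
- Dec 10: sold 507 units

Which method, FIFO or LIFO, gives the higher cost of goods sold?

LIFO

FIFO COGS: 253 @ $5 + 250 @ $6 + 4 @ $8 = $2,797
LIFO COGS: 112 @ $7 + 82 @ $8 + 250 @ $6 + 63 @ $5 = $3,255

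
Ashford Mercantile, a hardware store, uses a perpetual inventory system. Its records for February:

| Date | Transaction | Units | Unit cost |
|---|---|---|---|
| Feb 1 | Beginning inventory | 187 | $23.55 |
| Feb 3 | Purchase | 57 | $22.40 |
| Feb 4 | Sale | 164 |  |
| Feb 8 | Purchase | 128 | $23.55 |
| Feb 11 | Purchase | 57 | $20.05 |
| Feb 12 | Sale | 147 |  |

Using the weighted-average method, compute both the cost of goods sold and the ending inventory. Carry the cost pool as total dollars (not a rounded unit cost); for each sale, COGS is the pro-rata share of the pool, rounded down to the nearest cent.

COGS = $7,157.40; ending inventory = $2,680.50

After Feb 1: 187 on hand, pool $4,403.85 (≈ $23.5500 each)
After Feb 3: 244 on hand, pool $5,680.65 (≈ $23.2814 each)
Feb 4, sell 164: 164/244 × $5,680.65 → $3,818.14
After Feb 8: 208 on hand, pool $4,876.91 (≈ $23.4467 each)
After Feb 11: 265 on hand, pool $6,019.76 (≈ $22.7161 each)
Feb 12, sell 147: 147/265 × $6,019.76 → $3,339.26
Total COGS = $3,818.14 + $3,339.26 = $7,157.40
Ending inventory (cost pool remaining) = $2,680.50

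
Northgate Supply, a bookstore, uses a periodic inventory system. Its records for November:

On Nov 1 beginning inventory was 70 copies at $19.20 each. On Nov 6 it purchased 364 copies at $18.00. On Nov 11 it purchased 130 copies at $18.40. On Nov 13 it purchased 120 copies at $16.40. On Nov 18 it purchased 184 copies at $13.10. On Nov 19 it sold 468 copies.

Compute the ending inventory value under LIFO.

Nov 19, 468 sold [LIFO — newest first]: 184 @ $13.10 + 120 @ $16.40 + 130 @ $18.40 + 34 @ $18.00 = $7,382.40
Ending inventory: 70 @ $19.20 + 330 @ $18.00 = $7,284.00
Check: goods available $14,666.40 = COGS $7,382.40 + ending $7,284.00

Ending inventory = $7,284.00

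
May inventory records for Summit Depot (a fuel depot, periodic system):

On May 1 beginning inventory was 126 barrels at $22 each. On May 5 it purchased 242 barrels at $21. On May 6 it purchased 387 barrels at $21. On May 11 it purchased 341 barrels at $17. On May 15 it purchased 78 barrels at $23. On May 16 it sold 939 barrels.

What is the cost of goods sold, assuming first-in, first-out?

May 16, 939 sold [FIFO — oldest first]: 126 @ $22 + 242 @ $21 + 387 @ $21 + 184 @ $17 = $19,109
Ending inventory: 157 @ $17 + 78 @ $23 = $4,463
Check: goods available $23,572 = COGS $19,109 + ending $4,463

COGS = $19,109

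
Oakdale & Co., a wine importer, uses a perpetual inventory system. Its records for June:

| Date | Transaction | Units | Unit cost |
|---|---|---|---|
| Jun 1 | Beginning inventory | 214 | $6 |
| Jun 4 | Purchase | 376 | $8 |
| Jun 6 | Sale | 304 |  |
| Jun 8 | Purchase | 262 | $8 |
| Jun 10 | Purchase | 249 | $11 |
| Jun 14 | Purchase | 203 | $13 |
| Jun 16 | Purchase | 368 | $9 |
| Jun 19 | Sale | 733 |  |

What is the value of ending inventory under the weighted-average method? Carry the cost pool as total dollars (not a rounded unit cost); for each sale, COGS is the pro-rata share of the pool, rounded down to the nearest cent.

After Jun 1: 214 on hand, pool $1,284.00 (≈ $6.0000 each)
After Jun 4: 590 on hand, pool $4,292.00 (≈ $7.2746 each)
Jun 6, sell 304: 304/590 × $4,292.00 → $2,211.47
After Jun 8: 548 on hand, pool $4,176.53 (≈ $7.6214 each)
After Jun 10: 797 on hand, pool $6,915.53 (≈ $8.6770 each)
After Jun 14: 1000 on hand, pool $9,554.53 (≈ $9.5545 each)
After Jun 16: 1368 on hand, pool $12,866.53 (≈ $9.4054 each)
Jun 19, sell 733: 733/1368 × $12,866.53 → $6,894.12
Total COGS = $2,211.47 + $6,894.12 = $9,105.59
Ending inventory (cost pool remaining) = $5,972.41

Ending inventory = $5,972.41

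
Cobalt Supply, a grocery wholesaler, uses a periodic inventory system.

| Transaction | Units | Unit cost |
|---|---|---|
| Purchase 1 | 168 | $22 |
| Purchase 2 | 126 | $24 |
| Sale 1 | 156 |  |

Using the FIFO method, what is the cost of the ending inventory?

Sale 1 (156) [FIFO — oldest first]: 156 @ $22 = $3,432
Ending inventory: 12 @ $22 + 126 @ $24 = $3,288

Ending inventory = $3,288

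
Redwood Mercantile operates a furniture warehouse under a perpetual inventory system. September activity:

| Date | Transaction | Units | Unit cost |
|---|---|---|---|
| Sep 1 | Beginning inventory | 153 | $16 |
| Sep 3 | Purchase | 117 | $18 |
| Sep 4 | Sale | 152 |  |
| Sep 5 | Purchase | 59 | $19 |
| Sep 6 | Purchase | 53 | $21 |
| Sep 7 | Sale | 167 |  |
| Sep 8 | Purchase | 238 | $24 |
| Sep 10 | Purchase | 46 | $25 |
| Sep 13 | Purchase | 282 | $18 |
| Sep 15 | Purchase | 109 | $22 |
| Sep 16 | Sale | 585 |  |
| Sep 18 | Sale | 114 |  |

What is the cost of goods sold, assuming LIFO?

COGS = $20,500

Sep 4, 152 sold [LIFO — newest first]: 117 @ $18 + 35 @ $16 = $2,666
Sep 7, 167 sold [LIFO — newest first]: 53 @ $21 + 59 @ $19 + 55 @ $16 = $3,114
Sep 16, 585 sold [LIFO — newest first]: 109 @ $22 + 282 @ $18 + 46 @ $25 + 148 @ $24 = $12,176
Sep 18, 114 sold [LIFO — newest first]: 90 @ $24 + 24 @ $16 = $2,544
Total COGS = $2,666 + $3,114 + $12,176 + $2,544 = $20,500
Ending inventory: 39 @ $16 = $624
Check: goods available $21,124 = COGS $20,500 + ending $624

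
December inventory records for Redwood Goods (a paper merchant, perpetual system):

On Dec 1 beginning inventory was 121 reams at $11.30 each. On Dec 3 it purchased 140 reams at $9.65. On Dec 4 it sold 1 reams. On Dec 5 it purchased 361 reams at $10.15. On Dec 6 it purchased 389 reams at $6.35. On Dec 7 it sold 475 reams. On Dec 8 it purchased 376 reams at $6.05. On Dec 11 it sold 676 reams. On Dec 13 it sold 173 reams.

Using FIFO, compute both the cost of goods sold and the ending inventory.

COGS = $10,752.30; ending inventory = $375.10

Dec 4, 1 sold [FIFO — oldest first]: 1 @ $11.30 = $11.30
Dec 7, 475 sold [FIFO — oldest first]: 120 @ $11.30 + 140 @ $9.65 + 215 @ $10.15 = $4,889.25
Dec 11, 676 sold [FIFO — oldest first]: 146 @ $10.15 + 389 @ $6.35 + 141 @ $6.05 = $4,805.10
Dec 13, 173 sold [FIFO — oldest first]: 173 @ $6.05 = $1,046.65
Total COGS = $11.30 + $4,889.25 + $4,805.10 + $1,046.65 = $10,752.30
Ending inventory: 62 @ $6.05 = $375.10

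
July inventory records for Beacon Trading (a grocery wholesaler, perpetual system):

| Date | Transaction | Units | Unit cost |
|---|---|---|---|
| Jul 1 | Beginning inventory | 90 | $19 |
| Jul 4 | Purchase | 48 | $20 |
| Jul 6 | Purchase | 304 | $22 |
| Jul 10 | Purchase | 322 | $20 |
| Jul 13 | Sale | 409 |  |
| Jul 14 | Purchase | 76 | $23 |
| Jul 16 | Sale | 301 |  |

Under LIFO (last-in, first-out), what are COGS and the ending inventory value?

Jul 13, 409 sold [LIFO — newest first]: 322 @ $20 + 87 @ $22 = $8,354
Jul 16, 301 sold [LIFO — newest first]: 76 @ $23 + 217 @ $22 + 8 @ $20 = $6,682
Total COGS = $8,354 + $6,682 = $15,036
Ending inventory: 90 @ $19 + 40 @ $20 = $2,510

COGS = $15,036; ending inventory = $2,510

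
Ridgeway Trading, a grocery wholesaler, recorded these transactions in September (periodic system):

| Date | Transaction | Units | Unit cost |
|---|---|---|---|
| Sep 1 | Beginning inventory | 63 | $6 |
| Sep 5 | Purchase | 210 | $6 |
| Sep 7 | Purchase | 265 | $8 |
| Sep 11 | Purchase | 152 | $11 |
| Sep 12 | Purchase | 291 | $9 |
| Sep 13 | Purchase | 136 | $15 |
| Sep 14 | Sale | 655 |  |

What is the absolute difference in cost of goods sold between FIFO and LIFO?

FIFO COGS: 63 @ $6 + 210 @ $6 + 265 @ $8 + 117 @ $11 = $5,045
LIFO COGS: 136 @ $15 + 291 @ $9 + 152 @ $11 + 76 @ $8 = $6,939
Difference = |$5,045 − $6,939| = $1,894

$1,894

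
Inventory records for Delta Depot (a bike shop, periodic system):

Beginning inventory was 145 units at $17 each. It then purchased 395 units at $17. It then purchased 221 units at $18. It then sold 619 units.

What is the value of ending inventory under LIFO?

Sale 1 (619) [LIFO — newest first]: 221 @ $18 + 395 @ $17 + 3 @ $17 = $10,744
Ending inventory: 142 @ $17 = $2,414
Check: goods available $13,158 = COGS $10,744 + ending $2,414

Ending inventory = $2,414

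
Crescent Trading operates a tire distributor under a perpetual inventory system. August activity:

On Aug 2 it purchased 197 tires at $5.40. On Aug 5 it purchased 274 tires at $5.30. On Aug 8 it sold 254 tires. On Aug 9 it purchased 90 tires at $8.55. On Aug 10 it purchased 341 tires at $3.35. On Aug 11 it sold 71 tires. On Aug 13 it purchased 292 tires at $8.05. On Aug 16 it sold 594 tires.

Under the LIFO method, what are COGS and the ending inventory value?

COGS = $5,112.75; ending inventory = $1,665.70

Aug 8, 254 sold [LIFO — newest first]: 254 @ $5.30 = $1,346.20
Aug 11, 71 sold [LIFO — newest first]: 71 @ $3.35 = $237.85
Aug 16, 594 sold [LIFO — newest first]: 292 @ $8.05 + 270 @ $3.35 + 32 @ $8.55 = $3,528.70
Total COGS = $1,346.20 + $237.85 + $3,528.70 = $5,112.75
Ending inventory: 197 @ $5.40 + 20 @ $5.30 + 58 @ $8.55 = $1,665.70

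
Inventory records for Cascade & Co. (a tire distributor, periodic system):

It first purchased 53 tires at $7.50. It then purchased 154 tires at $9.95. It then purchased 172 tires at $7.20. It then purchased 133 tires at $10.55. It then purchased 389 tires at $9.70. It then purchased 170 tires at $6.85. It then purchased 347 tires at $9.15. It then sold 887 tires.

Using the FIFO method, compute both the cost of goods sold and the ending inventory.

COGS = $8,208.85; ending inventory = $4,475.35

Sale 1 (887) [FIFO — oldest first]: 53 @ $7.50 + 154 @ $9.95 + 172 @ $7.20 + 133 @ $10.55 + 375 @ $9.70 = $8,208.85
Ending inventory: 14 @ $9.70 + 170 @ $6.85 + 347 @ $9.15 = $4,475.35
Check: goods available $12,684.20 = COGS $8,208.85 + ending $4,475.35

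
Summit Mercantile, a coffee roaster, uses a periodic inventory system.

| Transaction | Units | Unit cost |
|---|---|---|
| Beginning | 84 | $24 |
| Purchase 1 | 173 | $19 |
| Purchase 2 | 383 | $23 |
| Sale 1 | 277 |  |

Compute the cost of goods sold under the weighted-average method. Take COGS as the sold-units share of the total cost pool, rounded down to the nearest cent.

COGS = $6,107.85

Sale 1, sell 277: 277/640 × $14,112.00 → $6,107.85
Ending inventory (cost pool remaining) = $8,004.15
Check: goods available $14,112.00 = COGS $6,107.85 + ending $8,004.15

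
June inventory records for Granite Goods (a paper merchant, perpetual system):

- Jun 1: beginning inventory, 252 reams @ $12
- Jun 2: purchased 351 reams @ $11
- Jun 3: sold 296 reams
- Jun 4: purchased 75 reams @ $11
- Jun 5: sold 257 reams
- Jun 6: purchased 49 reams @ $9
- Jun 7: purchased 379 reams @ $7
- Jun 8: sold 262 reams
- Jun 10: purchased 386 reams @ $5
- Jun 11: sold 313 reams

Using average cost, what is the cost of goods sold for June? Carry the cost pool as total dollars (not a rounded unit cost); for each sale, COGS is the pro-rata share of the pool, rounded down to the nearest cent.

After Jun 1: 252 on hand, pool $3,024.00 (≈ $12.0000 each)
After Jun 2: 603 on hand, pool $6,885.00 (≈ $11.4179 each)
Jun 3, sell 296: 296/603 × $6,885.00 → $3,379.70
After Jun 4: 382 on hand, pool $4,330.30 (≈ $11.3359 each)
Jun 5, sell 257: 257/382 × $4,330.30 → $2,913.31
After Jun 6: 174 on hand, pool $1,857.99 (≈ $10.6781 each)
After Jun 7: 553 on hand, pool $4,510.99 (≈ $8.1573 each)
Jun 8, sell 262: 262/553 × $4,510.99 → $2,137.21
After Jun 10: 677 on hand, pool $4,303.78 (≈ $6.3571 each)
Jun 11, sell 313: 313/677 × $4,303.78 → $1,989.78
Total COGS = $3,379.70 + $2,913.31 + $2,137.21 + $1,989.78 = $10,420.00
Ending inventory (cost pool remaining) = $2,314.00
Check: goods available $12,734.00 = COGS $10,420.00 + ending $2,314.00

COGS = $10,420.00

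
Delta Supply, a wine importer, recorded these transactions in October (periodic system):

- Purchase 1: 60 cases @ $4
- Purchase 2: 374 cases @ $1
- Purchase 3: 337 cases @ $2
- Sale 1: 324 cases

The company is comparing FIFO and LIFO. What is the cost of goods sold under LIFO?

COGS = $648

FIFO COGS: 60 @ $4 + 264 @ $1 = $504
LIFO COGS: 324 @ $2 = $648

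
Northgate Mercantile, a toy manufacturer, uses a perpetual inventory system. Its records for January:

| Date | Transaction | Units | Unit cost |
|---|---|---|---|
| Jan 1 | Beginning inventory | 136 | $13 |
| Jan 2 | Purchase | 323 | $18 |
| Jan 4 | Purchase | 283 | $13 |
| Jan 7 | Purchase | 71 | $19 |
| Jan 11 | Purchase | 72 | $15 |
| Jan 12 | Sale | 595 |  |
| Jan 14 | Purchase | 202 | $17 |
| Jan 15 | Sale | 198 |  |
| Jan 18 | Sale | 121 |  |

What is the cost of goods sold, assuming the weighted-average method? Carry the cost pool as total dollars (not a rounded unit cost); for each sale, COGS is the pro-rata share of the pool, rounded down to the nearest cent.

After Jan 1: 136 on hand, pool $1,768.00 (≈ $13.0000 each)
After Jan 2: 459 on hand, pool $7,582.00 (≈ $16.5185 each)
After Jan 4: 742 on hand, pool $11,261.00 (≈ $15.1765 each)
After Jan 7: 813 on hand, pool $12,610.00 (≈ $15.5105 each)
After Jan 11: 885 on hand, pool $13,690.00 (≈ $15.4689 each)
Jan 12, sell 595: 595/885 × $13,690.00 → $9,204.01
After Jan 14: 492 on hand, pool $7,919.99 (≈ $16.0975 each)
Jan 15, sell 198: 198/492 × $7,919.99 → $3,187.31
Jan 18, sell 121: 121/294 × $4,732.68 → $1,947.80
Total COGS = $9,204.01 + $3,187.31 + $1,947.80 = $14,339.12
Ending inventory (cost pool remaining) = $2,784.88
Check: goods available $17,124.00 = COGS $14,339.12 + ending $2,784.88

COGS = $14,339.12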